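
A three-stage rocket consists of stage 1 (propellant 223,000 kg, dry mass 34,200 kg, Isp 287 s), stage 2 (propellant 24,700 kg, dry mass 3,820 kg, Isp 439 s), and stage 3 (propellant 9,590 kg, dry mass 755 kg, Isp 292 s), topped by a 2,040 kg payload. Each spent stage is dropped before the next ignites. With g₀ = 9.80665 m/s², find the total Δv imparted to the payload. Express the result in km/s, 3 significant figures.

Ignition mass of stage 1 = 223,000+34,200 + 24,700+3,820 + 9,590+755 + 2,040 = 298,105 kg.
Stage 1: m₀ = 298,105 kg, m_f = 298,105 − 223,000 = 75,105 kg; Δv = 287×9.80665×ln(3.969) = 2814.5×1.3786 ≈ 3880 m/s.
Stage 2: m₀ = 40,905 kg, m_f = 40,905 − 24,700 = 16,205 kg; Δv = 439×9.80665×ln(2.524) = 4305.1×0.9259 ≈ 3986 m/s.
Stage 3: m₀ = 12,385 kg, m_f = 12,385 − 9,590 = 2,795 kg; Δv = 292×9.80665×ln(4.431) = 2863.5×1.4887 ≈ 4263 m/s.
Total Δv = 3880 + 3986 + 4263 = 12129 m/s.

Δv ≈ 12.1 km/s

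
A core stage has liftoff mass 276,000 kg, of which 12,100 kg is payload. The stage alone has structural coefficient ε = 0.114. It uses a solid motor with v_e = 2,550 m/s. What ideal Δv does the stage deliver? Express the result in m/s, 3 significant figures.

Stage wet mass = m₀ − payload = 276,000 − 12,100 = 263,900 kg.
Stage dry mass = ε × stage wet mass = 0.114 × 263,900 = 30,084.6 kg.
Burnout mass m_f = stage dry + payload = 30,084.6 + 12,100 = 42,184.6 kg.
Δv = v_e · ln(276,000/42,184.6) = 2550.0 × ln(6.543) = 2550.0 × 1.8783 ≈ 4790 m/s.

Δv ≈ 4790 m/s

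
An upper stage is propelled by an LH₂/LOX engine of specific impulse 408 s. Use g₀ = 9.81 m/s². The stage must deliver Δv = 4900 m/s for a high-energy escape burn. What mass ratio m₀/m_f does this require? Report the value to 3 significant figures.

mass ratio ≈ 3.40

v_e = Isp · g₀ = 408 × 9.81 = 4002.5 m/s.
From the ideal rocket equation, m₀/m_f = exp(Δv / v_e) = exp(4900 / 4002.5) = exp(1.2242) = 3.4016.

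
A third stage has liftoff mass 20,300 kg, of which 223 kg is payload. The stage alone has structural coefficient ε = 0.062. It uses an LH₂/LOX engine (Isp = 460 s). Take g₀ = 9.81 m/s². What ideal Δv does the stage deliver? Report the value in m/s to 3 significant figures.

Δv ≈ 11900 m/s

Stage wet mass = m₀ − payload = 20,300 − 223 = 20,077 kg.
Stage dry mass = ε × stage wet mass = 0.062 × 20,077 = 1,244.77 kg.
Burnout mass m_f = stage dry + payload = 1,244.77 + 223 = 1,467.77 kg.
v_e = Isp · g₀ = 460 × 9.81 = 4512.6 m/s.
Using Δv = v_e ln(m₀/m_f): Δv = v_e · ln(20,300/1,467.77) = 4512.6 × ln(13.83) = 4512.6 × 2.6269 ≈ 11854 m/s.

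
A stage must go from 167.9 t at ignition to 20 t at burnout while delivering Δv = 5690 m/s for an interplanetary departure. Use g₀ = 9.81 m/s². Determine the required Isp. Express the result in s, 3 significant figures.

ln(m₀/m_f) = ln(167900/20000) = ln(8.395) = 2.1276.
Using Δv = v_e ln(m₀/m_f): v_e = Δv / ln(m₀/m_f) = 5690 / 2.1276 = 2674.3 m/s.
Isp = v_e / g₀ = 2674.3 / 9.81 = 272.6 s.

Isp ≈ 273 s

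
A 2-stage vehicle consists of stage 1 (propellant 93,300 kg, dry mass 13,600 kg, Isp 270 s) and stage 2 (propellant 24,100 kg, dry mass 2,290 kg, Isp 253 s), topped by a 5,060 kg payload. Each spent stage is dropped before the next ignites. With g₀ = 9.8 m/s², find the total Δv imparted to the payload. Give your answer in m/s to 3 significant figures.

Δv ≈ 6570 m/s

Ignition mass of stage 1 = 93,300+13,600 + 24,100+2,290 + 5,060 = 138,350 kg.
Stage 1: m₀ = 138,350 kg, m_f = 138,350 − 93,300 = 45,050 kg; Δv = 270×9.8×ln(3.071) = 2646.0×1.1220 ≈ 2969 m/s.
Stage 2: m₀ = 31,450 kg, m_f = 31,450 − 24,100 = 7,350 kg; Δv = 253×9.8×ln(4.279) = 2479.4×1.4537 ≈ 3604 m/s.
Total Δv = 2969 + 3604 = 6573 m/s.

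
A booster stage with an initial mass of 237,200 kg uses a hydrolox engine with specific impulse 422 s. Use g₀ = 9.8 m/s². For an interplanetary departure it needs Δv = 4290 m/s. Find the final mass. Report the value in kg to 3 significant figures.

final mass ≈ 84100 kg

v_e = Isp · g₀ = 422 × 9.8 = 4135.6 m/s.
Using Δv = v_e ln(m₀/m_f): m₀/m_f = exp(Δv / v_e) = exp(4290 / 4135.6) = exp(1.0373) = 2.8217.
m_f = m₀ / 2.8217 = 237,200 / 2.8217 = 84,062.8 kg.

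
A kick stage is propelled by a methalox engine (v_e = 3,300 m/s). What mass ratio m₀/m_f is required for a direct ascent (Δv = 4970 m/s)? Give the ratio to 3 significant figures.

Using Δv = v_e ln(m₀/m_f): m₀/m_f = exp(Δv / v_e) = exp(4970 / 3300.0) = exp(1.5061) = 4.5089.

mass ratio ≈ 4.51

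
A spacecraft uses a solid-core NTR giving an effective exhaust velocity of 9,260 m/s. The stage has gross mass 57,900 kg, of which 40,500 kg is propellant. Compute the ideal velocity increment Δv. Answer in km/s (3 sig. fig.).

Δv ≈ 11.1 km/s

m_f = m₀ − m_prop = 57,900 − 40,500 = 17,400 kg.
Rocket equation: Δv = v_e · ln(m₀/m_f) = 9260.0 × ln(3.328) = 9260.0 × 1.2022 ≈ 11132.8 m/s.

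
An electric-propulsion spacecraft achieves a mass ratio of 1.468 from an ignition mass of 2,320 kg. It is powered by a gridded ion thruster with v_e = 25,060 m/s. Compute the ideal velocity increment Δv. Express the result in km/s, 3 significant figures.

Δv = v_e · ln(1.468) = 25060.0 × 0.3839 ≈ 9620.6 m/s.

Δv ≈ 9.62 km/s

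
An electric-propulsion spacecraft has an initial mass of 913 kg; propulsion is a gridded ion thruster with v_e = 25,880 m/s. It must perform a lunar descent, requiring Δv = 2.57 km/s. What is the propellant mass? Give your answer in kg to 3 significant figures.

From the ideal rocket equation, m₀/m_f = exp(Δv / v_e) = exp(2570 / 25880.0) = exp(0.0993) = 1.1044.
m_f = 913 / 1.1044 = 826.693 kg, so propellant = m₀ − m_f = 913 − 826.693 = 86.307 kg.

propellant mass ≈ 86.3 kg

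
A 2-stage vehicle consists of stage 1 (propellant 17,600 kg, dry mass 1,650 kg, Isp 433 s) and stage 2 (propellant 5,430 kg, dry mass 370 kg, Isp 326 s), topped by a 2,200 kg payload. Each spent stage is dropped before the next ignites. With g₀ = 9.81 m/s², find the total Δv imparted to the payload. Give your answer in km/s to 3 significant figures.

Δv ≈ 8.04 km/s

Ignition mass of stage 1 = 17,600+1,650 + 5,430+370 + 2,200 = 27,250 kg.
Stage 1: m₀ = 27,250 kg, m_f = 27,250 − 17,600 = 9,650 kg; Δv = 433×9.81×ln(2.824) = 4247.7×1.0381 ≈ 4410 m/s.
Stage 2: m₀ = 8,000 kg, m_f = 8,000 − 5,430 = 2,570 kg; Δv = 326×9.81×ln(3.113) = 3198.1×1.1355 ≈ 3632 m/s.
Total Δv = 4410 + 3632 = 8042 m/s.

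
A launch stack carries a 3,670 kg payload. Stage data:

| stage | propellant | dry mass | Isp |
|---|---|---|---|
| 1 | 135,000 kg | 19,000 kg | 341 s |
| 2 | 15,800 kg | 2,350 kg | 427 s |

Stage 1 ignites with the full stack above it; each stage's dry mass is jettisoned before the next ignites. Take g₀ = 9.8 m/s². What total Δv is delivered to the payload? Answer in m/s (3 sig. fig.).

Δv ≈ 10300 m/s

Ignition mass of stage 1 = 135,000+19,000 + 15,800+2,350 + 3,670 = 175,820 kg.
Stage 1: m₀ = 175,820 kg, m_f = 175,820 − 135,000 = 40,820 kg; Δv = 341×9.8×ln(4.307) = 3341.8×1.4603 ≈ 4880 m/s.
Stage 2: m₀ = 21,820 kg, m_f = 21,820 − 15,800 = 6,020 kg; Δv = 427×9.8×ln(3.625) = 4184.6×1.2877 ≈ 5389 m/s.
Total Δv = 4880 + 5389 = 10269 m/s.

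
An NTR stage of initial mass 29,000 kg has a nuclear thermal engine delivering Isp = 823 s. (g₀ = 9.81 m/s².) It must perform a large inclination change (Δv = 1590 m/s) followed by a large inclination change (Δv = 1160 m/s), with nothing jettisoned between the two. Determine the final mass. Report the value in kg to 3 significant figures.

final mass ≈ 20600 kg

v_e = Isp · g₀ = 823 × 9.81 = 8073.6 m/s.
After the first burn: m = 29000 × exp(−1590/8073.6) = 29000 × 0.82124 = 23,816 kg.
After the second burn: m = 23,816 × exp(−1160/8073.6) = 23,816 × 0.86617 = 20,628.7 kg.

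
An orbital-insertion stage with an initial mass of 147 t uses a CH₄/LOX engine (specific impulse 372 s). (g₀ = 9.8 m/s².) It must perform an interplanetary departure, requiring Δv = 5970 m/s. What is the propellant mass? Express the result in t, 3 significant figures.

v_e = Isp · g₀ = 372 × 9.8 = 3645.6 m/s.
Rocket equation: m₀/m_f = exp(Δv / v_e) = exp(5970 / 3645.6) = exp(1.6376) = 5.1428.
m_f = 147 / 5.1428 = 28.5837 t, so propellant = m₀ − m_f = 147 − 28.5837 = 118.4163 t.

propellant mass ≈ 118 t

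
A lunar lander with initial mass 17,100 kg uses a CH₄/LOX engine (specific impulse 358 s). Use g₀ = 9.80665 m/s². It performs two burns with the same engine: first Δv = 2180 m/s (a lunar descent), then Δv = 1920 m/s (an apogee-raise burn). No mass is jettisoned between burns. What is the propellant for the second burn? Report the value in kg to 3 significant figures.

v_e = Isp · g₀ = 358 × 9.80665 = 3510.8 m/s.
After the first burn: m = 17100 × exp(−2180/3510.8) = 17100 × 0.53744 = 9,190.22 kg.
After the second burn: m = 9,190.22 × exp(−1920/3510.8) = 9,190.22 × 0.57875 = 5,318.84 kg.
Second-burn propellant = 9,190.22 − 5,318.84 = 3,871.38 kg.

propellant for the second burn ≈ 3870 kg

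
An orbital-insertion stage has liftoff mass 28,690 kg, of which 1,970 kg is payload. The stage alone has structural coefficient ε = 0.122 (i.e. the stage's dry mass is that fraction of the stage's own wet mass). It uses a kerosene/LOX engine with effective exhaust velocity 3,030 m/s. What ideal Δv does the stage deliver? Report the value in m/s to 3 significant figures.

Δv ≈ 5160 m/s

Stage wet mass = m₀ − payload = 28,690 − 1,970 = 26,720 kg.
Stage dry mass = ε × stage wet mass = 0.122 × 26,720 = 3,259.84 kg.
Burnout mass m_f = stage dry + payload = 3,259.84 + 1,970 = 5,229.84 kg.
Using Δv = v_e ln(m₀/m_f): Δv = v_e · ln(28,690/5,229.84) = 3030.0 × ln(5.486) = 3030.0 × 1.7022 ≈ 5158 m/s.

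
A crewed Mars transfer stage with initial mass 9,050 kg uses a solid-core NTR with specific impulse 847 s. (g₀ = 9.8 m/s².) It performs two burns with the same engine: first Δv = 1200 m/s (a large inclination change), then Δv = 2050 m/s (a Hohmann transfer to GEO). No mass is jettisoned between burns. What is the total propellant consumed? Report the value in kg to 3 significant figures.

total propellant consumed ≈ 2930 kg

v_e = Isp · g₀ = 847 × 9.8 = 8300.6 m/s.
After the first burn: m = 9050 × exp(−1200/8300.6) = 9050 × 0.86540 = 7,831.87 kg.
After the second burn: m = 7,831.87 × exp(−2050/8300.6) = 7,831.87 × 0.78116 = 6,117.94 kg.
Total propellant = m₀ − m_final = 9050 − 6,117.94 = 2,932.06 kg.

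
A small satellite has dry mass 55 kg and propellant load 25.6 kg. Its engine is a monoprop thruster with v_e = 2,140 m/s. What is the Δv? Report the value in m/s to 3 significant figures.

m₀ = m_dry + m_prop = 55 + 25.6 = 80.6 kg.
Δv = v_e · ln(m₀/m_f) = 2140.0 × ln(1.465) = 2140.0 × 0.3822 ≈ 817.8 m/s.

Δv ≈ 818 m/s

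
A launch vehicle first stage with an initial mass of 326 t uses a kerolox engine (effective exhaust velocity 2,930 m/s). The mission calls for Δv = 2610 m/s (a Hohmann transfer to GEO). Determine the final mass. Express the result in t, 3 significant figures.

m₀/m_f = exp(Δv / v_e) = exp(2610 / 2930.0) = exp(0.8908) = 2.4370.
m_f = m₀ / 2.4370 = 326 / 2.4370 = 133.771 t.

final mass ≈ 134 t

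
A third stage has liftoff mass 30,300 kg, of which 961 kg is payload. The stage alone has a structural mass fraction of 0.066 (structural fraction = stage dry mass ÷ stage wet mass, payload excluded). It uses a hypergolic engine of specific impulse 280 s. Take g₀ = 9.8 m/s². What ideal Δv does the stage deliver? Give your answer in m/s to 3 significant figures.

Δv ≈ 6440 m/s

Stage wet mass = m₀ − payload = 30,300 − 961 = 29,339 kg.
Stage dry mass = ε × stage wet mass = 0.066 × 29,339 = 1,936.37 kg.
Burnout mass m_f = stage dry + payload = 1,936.37 + 961 = 2,897.37 kg.
v_e = Isp · g₀ = 280 × 9.8 = 2744.0 m/s.
Using Δv = v_e ln(m₀/m_f): Δv = v_e · ln(30,300/2,897.37) = 2744.0 × ln(10.46) = 2744.0 × 2.3473 ≈ 6441 m/s.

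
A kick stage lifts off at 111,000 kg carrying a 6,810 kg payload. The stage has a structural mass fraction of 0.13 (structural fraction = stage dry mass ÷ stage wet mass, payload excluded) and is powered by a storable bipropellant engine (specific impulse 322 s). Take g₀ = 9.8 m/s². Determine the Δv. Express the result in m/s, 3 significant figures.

Δv ≈ 5350 m/s

Stage wet mass = m₀ − payload = 111,000 − 6,810 = 104,190 kg.
Stage dry mass = ε × stage wet mass = 0.13 × 104,190 = 13,544.7 kg.
Burnout mass m_f = stage dry + payload = 13,544.7 + 6,810 = 20,354.7 kg.
v_e = Isp · g₀ = 322 × 9.8 = 3155.6 m/s.
Δv = v_e · ln(111,000/20,354.7) = 3155.6 × ln(5.453) = 3155.6 × 1.6962 ≈ 5353 m/s.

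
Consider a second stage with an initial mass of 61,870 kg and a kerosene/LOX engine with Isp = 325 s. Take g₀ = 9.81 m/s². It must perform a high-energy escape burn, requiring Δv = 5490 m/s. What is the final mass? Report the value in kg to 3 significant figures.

v_e = Isp · g₀ = 325 × 9.81 = 3188.2 m/s.
Rocket equation: m₀/m_f = exp(Δv / v_e) = exp(5490 / 3188.2) = exp(1.7219) = 5.5954.
m_f = m₀ / 5.5954 = 61,870 / 5.5954 = 11,057.3 kg.

final mass ≈ 11100 kg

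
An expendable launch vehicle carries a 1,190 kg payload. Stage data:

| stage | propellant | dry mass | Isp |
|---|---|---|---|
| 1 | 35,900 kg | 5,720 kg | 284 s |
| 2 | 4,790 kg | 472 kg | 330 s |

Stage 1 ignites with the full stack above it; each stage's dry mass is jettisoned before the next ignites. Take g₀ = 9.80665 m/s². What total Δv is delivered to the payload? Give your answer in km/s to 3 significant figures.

Ignition mass of stage 1 = 35,900+5,720 + 4,790+472 + 1,190 = 48,072 kg.
Stage 1: m₀ = 48,072 kg, m_f = 48,072 − 35,900 = 12,172 kg; Δv = 284×9.80665×ln(3.949) = 2785.1×1.3736 ≈ 3825 m/s.
Stage 2: m₀ = 6,452 kg, m_f = 6,452 − 4,790 = 1,662 kg; Δv = 330×9.80665×ln(3.882) = 3236.2×1.3564 ≈ 4389 m/s.
Total Δv = 3825 + 4389 = 8214 m/s.

Δv ≈ 8.21 km/s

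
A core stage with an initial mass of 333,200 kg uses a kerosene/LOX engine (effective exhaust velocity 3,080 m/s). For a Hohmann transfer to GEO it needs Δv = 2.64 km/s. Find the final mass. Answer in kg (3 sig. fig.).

m₀/m_f = exp(Δv / v_e) = exp(2640 / 3080.0) = exp(0.8571) = 2.3564.
m_f = m₀ / 2.3564 = 333,200 / 2.3564 = 141,402 kg.

final mass ≈ 141000 kg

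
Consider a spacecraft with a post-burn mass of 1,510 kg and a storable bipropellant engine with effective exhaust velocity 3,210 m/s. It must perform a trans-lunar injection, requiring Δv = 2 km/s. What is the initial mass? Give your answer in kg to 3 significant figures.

initial mass ≈ 2820 kg

m₀/m_f = exp(Δv / v_e) = exp(2000 / 3210.0) = exp(0.6231) = 1.8646.
m₀ = m_f × 1.8646 = 1,510 × 1.8646 = 2,815.55 kg.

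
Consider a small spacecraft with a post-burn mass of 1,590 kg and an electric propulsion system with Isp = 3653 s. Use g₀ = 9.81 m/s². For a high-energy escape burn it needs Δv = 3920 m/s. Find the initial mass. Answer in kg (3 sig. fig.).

v_e = Isp · g₀ = 3653 × 9.81 = 35835.9 m/s.
Rocket equation: m₀/m_f = exp(Δv / v_e) = exp(3920 / 35835.9) = exp(0.1094) = 1.1156.
m₀ = m_f × 1.1156 = 1,590 × 1.1156 = 1,773.8 kg.

initial mass ≈ 1770 kg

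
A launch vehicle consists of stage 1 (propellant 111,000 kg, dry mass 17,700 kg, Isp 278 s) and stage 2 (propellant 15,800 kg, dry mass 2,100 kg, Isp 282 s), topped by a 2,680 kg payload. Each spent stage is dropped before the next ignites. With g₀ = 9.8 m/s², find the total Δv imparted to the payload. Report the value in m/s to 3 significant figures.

Ignition mass of stage 1 = 111,000+17,700 + 15,800+2,100 + 2,680 = 149,280 kg.
Stage 1: m₀ = 149,280 kg, m_f = 149,280 − 111,000 = 38,280 kg; Δv = 278×9.8×ln(3.9) = 2724.4×1.3609 ≈ 3708 m/s.
Stage 2: m₀ = 20,580 kg, m_f = 20,580 − 15,800 = 4,780 kg; Δv = 282×9.8×ln(4.305) = 2763.6×1.4599 ≈ 4035 m/s.
Total Δv = 3708 + 4035 = 7743 m/s.

Δv ≈ 7740 m/s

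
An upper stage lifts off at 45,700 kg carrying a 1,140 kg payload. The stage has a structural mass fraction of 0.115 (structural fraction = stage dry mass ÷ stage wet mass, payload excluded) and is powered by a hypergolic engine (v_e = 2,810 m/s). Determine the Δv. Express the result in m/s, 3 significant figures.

Δv ≈ 5580 m/s

Stage wet mass = m₀ − payload = 45,700 − 1,140 = 44,560 kg.
Stage dry mass = ε × stage wet mass = 0.115 × 44,560 = 5,124.4 kg.
Burnout mass m_f = stage dry + payload = 5,124.4 + 1,140 = 6,264.4 kg.
Δv = v_e · ln(45,700/6,264.4) = 2810.0 × ln(7.295) = 2810.0 × 1.9872 ≈ 5584 m/s.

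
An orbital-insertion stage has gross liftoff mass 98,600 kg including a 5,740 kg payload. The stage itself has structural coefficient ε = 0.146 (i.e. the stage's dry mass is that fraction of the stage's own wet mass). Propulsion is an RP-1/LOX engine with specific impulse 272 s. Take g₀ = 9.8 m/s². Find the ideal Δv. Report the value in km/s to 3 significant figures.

Δv ≈ 4.35 km/s

Stage wet mass = m₀ − payload = 98,600 − 5,740 = 92,860 kg.
Stage dry mass = ε × stage wet mass = 0.146 × 92,860 = 13,557.6 kg.
Burnout mass m_f = stage dry + payload = 13,557.6 + 5,740 = 19,297.6 kg.
v_e = Isp · g₀ = 272 × 9.8 = 2665.6 m/s.
Using Δv = v_e ln(m₀/m_f): Δv = v_e · ln(98,600/19,297.6) = 2665.6 × ln(5.109) = 2665.6 × 1.6311 ≈ 4348 m/s.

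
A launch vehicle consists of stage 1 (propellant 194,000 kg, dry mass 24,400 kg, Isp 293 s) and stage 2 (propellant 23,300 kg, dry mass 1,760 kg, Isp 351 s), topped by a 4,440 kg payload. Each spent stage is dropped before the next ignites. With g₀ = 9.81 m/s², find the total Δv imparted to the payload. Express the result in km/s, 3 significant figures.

Δv ≈ 9.76 km/s

Ignition mass of stage 1 = 194,000+24,400 + 23,300+1,760 + 4,440 = 247,900 kg.
Stage 1: m₀ = 247,900 kg, m_f = 247,900 − 194,000 = 53,900 kg; Δv = 293×9.81×ln(4.599) = 2874.3×1.5259 ≈ 4386 m/s.
Stage 2: m₀ = 29,500 kg, m_f = 29,500 − 23,300 = 6,200 kg; Δv = 351×9.81×ln(4.758) = 3443.3×1.5598 ≈ 5371 m/s.
Total Δv = 4386 + 5371 = 9757 m/s.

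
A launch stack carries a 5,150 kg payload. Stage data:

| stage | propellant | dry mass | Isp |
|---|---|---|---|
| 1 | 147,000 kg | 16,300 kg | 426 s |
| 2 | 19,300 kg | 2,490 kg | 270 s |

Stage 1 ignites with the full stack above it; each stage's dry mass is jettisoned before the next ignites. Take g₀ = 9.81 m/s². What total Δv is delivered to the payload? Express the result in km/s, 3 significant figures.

Δv ≈ 9.53 km/s

Ignition mass of stage 1 = 147,000+16,300 + 19,300+2,490 + 5,150 = 190,240 kg.
Stage 1: m₀ = 190,240 kg, m_f = 190,240 − 147,000 = 43,240 kg; Δv = 426×9.81×ln(4.4) = 4179.1×1.4815 ≈ 6191 m/s.
Stage 2: m₀ = 26,940 kg, m_f = 26,940 − 19,300 = 7,640 kg; Δv = 270×9.81×ln(3.526) = 2648.7×1.2602 ≈ 3338 m/s.
Total Δv = 6191 + 3338 = 9529 m/s.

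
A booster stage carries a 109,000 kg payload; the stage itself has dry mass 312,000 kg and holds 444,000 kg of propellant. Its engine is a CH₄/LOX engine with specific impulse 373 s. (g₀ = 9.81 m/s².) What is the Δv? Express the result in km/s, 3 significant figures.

Δv ≈ 2.63 km/s

v_e = Isp · g₀ = 373 × 9.81 = 3659.1 m/s.
m₀ = payload + dry + propellant = 109,000 + 312,000 + 444,000 = 865,000 kg.
m_f = payload + dry = 109,000 + 312,000 = 421,000 kg.
Δv = v_e · ln(m₀/m_f) = 3659.1 × ln(2.055) = 3659.1 × 0.7201 ≈ 2634.9 m/s.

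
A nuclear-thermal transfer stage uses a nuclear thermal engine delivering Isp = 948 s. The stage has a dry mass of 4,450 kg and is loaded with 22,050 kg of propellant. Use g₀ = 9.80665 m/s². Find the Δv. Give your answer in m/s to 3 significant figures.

Δv ≈ 16600 m/s

v_e = Isp · g₀ = 948 × 9.80665 = 9296.7 m/s.
m₀ = m_dry + m_prop = 4,450 + 22,050 = 26,500 kg.
Δv = v_e · ln(m₀/m_f) = 9296.7 × ln(5.955) = 9296.7 × 1.7842 ≈ 16587.6 m/s.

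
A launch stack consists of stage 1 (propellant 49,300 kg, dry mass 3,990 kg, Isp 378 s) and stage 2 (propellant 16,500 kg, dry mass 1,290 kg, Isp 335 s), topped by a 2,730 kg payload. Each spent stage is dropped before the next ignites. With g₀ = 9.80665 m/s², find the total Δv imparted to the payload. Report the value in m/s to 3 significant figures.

Δv ≈ 9440 m/s

Ignition mass of stage 1 = 49,300+3,990 + 16,500+1,290 + 2,730 = 73,810 kg.
Stage 1: m₀ = 73,810 kg, m_f = 73,810 − 49,300 = 24,510 kg; Δv = 378×9.80665×ln(3.011) = 3706.9×1.1024 ≈ 4087 m/s.
Stage 2: m₀ = 20,520 kg, m_f = 20,520 − 16,500 = 4,020 kg; Δv = 335×9.80665×ln(5.104) = 3285.2×1.6301 ≈ 5355 m/s.
Total Δv = 4087 + 5355 = 9442 m/s.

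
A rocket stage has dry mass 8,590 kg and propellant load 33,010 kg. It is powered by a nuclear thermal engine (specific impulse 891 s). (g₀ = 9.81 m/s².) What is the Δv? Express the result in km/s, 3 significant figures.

v_e = Isp · g₀ = 891 × 9.81 = 8740.7 m/s.
m₀ = m_dry + m_prop = 8,590 + 33,010 = 41,600 kg.
Using Δv = v_e ln(m₀/m_f): Δv = v_e · ln(m₀/m_f) = 8740.7 × ln(4.843) = 8740.7 × 1.5775 ≈ 13788.5 m/s.

Δv ≈ 13.8 km/s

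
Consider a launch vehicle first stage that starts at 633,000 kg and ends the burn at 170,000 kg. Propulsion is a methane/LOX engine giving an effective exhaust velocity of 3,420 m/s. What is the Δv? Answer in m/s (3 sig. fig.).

Δv ≈ 4500 m/s

From the ideal rocket equation, Δv = v_e · ln(m₀/m_f) = 3420.0 × ln(3.724) = 3420.0 × 1.3147 ≈ 4496.2 m/s.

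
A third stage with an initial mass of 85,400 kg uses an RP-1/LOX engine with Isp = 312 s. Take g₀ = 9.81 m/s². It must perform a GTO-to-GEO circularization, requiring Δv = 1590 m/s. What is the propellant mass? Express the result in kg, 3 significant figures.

propellant mass ≈ 34600 kg

v_e = Isp · g₀ = 312 × 9.81 = 3060.7 m/s.
m₀/m_f = exp(Δv / v_e) = exp(1590 / 3060.7) = exp(0.5195) = 1.6812.
m_f = 85,400 / 1.6812 = 50,797 kg, so propellant = m₀ − m_f = 85,400 − 50,797 = 34,603 kg.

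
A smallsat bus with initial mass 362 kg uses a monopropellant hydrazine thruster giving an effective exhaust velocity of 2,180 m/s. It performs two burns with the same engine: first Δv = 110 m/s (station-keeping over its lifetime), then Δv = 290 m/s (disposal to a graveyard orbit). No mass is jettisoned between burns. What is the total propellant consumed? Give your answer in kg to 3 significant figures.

After the first burn: m = 362 × exp(−110/2180.0) = 362 × 0.95079 = 344.186 kg.
After the second burn: m = 344.186 × exp(−290/2180.0) = 344.186 × 0.87544 = 301.314 kg.
Total propellant = m₀ − m_final = 362 − 301.314 = 60.686 kg.

total propellant consumed ≈ 60.7 kg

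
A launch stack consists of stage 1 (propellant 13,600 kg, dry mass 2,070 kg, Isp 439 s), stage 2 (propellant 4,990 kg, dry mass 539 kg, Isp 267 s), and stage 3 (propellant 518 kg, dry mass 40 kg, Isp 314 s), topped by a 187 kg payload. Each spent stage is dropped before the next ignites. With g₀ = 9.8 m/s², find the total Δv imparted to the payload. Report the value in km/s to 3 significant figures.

Δv ≈ 12.0 km/s

Ignition mass of stage 1 = 13,600+2,070 + 4,990+539 + 518+40 + 187 = 21,944 kg.
Stage 1: m₀ = 21,944 kg, m_f = 21,944 − 13,600 = 8,344 kg; Δv = 439×9.8×ln(2.63) = 4302.2×0.9670 ≈ 4160 m/s.
Stage 2: m₀ = 6,274 kg, m_f = 6,274 − 4,990 = 1,284 kg; Δv = 267×9.8×ln(4.886) = 2616.6×1.5864 ≈ 4151 m/s.
Stage 3: m₀ = 745 kg, m_f = 745 − 518 = 227 kg; Δv = 314×9.8×ln(3.282) = 3077.2×1.1884 ≈ 3657 m/s.
Total Δv = 4160 + 4151 + 3657 = 11968 m/s.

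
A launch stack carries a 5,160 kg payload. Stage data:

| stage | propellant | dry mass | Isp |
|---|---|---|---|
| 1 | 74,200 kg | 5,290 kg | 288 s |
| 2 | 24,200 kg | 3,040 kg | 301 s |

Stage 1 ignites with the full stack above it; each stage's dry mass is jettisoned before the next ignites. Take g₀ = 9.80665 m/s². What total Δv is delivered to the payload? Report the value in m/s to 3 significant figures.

Δv ≈ 7130 m/s

Ignition mass of stage 1 = 74,200+5,290 + 24,200+3,040 + 5,160 = 111,890 kg.
Stage 1: m₀ = 111,890 kg, m_f = 111,890 − 74,200 = 37,690 kg; Δv = 288×9.80665×ln(2.969) = 2824.3×1.0881 ≈ 3073 m/s.
Stage 2: m₀ = 32,400 kg, m_f = 32,400 − 24,200 = 8,200 kg; Δv = 301×9.80665×ln(3.951) = 2951.8×1.3740 ≈ 4056 m/s.
Total Δv = 3073 + 4056 = 7129 m/s.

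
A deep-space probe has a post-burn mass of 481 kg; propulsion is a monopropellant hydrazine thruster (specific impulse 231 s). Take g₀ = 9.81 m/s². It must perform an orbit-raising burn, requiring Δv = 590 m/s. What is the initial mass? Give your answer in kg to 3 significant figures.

initial mass ≈ 624 kg

v_e = Isp · g₀ = 231 × 9.81 = 2266.1 m/s.
m₀/m_f = exp(Δv / v_e) = exp(590 / 2266.1) = exp(0.2604) = 1.2974.
m₀ = m_f × 1.2974 = 481 × 1.2974 = 624.049 kg.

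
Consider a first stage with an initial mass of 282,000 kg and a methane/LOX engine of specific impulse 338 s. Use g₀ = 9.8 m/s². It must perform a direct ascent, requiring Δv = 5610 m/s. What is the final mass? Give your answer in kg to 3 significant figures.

final mass ≈ 51800 kg

v_e = Isp · g₀ = 338 × 9.8 = 3312.4 m/s.
m₀/m_f = exp(Δv / v_e) = exp(5610 / 3312.4) = exp(1.6936) = 5.4392.
m_f = m₀ / 5.4392 = 282,000 / 5.4392 = 51,845.9 kg.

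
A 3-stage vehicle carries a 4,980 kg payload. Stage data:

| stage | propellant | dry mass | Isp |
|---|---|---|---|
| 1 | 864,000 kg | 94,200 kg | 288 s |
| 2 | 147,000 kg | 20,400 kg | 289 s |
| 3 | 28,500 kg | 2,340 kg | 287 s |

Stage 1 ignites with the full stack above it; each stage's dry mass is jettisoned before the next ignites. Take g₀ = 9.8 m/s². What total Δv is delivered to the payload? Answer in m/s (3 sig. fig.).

Δv ≈ 12000 m/s

Ignition mass of stage 1 = 864,000+94,200 + 147,000+20,400 + 28,500+2,340 + 4,980 = 1,161,420 kg.
Stage 1: m₀ = 1,161,420 kg, m_f = 1,161,420 − 864,000 = 297,420 kg; Δv = 288×9.8×ln(3.905) = 2822.4×1.3623 ≈ 3845 m/s.
Stage 2: m₀ = 203,220 kg, m_f = 203,220 − 147,000 = 56,220 kg; Δv = 289×9.8×ln(3.615) = 2832.2×1.2850 ≈ 3639 m/s.
Stage 3: m₀ = 35,820 kg, m_f = 35,820 − 28,500 = 7,320 kg; Δv = 287×9.8×ln(4.893) = 2812.6×1.5879 ≈ 4466 m/s.
Total Δv = 3845 + 3639 + 4466 = 11950 m/s.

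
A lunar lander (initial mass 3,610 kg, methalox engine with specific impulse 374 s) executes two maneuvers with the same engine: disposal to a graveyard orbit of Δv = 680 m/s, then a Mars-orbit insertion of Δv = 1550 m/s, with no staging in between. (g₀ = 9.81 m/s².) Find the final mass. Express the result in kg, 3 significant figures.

v_e = Isp · g₀ = 374 × 9.81 = 3668.9 m/s.
After the first burn: m = 3610 × exp(−680/3668.9) = 3610 × 0.83082 = 2,999.26 kg.
After the second burn: m = 2,999.26 × exp(−1550/3668.9) = 2,999.26 × 0.65543 = 1,965.8 kg.

final mass ≈ 1970 kg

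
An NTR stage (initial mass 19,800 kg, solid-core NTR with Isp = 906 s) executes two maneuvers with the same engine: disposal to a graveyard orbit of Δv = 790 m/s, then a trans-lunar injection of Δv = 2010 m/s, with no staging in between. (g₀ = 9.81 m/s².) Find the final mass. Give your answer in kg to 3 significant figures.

final mass ≈ 14400 kg

v_e = Isp · g₀ = 906 × 9.81 = 8887.9 m/s.
After the first burn: m = 19800 × exp(−790/8887.9) = 19800 × 0.91495 = 18,116 kg.
After the second burn: m = 18,116 × exp(−2010/8887.9) = 18,116 × 0.79760 = 14,449.3 kg.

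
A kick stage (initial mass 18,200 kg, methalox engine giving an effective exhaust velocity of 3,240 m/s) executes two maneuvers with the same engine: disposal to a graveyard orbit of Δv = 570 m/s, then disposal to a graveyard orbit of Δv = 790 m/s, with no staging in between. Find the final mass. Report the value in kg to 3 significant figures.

After the first burn: m = 18200 × exp(−570/3240.0) = 18200 × 0.83868 = 15,264 kg.
After the second burn: m = 15,264 × exp(−790/3240.0) = 15,264 × 0.78362 = 11,961.2 kg.

final mass ≈ 12000 kg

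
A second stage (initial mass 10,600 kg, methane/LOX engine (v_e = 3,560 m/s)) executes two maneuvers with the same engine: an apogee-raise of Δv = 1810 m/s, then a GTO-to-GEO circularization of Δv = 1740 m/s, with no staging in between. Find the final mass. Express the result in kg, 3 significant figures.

final mass ≈ 3910 kg

After the first burn: m = 10600 × exp(−1810/3560.0) = 10600 × 0.60144 = 6,375.26 kg.
After the second burn: m = 6,375.26 × exp(−1740/3560.0) = 6,375.26 × 0.61338 = 3,910.46 kg.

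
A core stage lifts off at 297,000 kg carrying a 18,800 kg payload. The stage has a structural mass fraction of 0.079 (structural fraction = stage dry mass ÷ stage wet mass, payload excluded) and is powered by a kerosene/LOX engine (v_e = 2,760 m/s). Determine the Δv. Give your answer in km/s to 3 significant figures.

Stage wet mass = m₀ − payload = 297,000 − 18,800 = 278,200 kg.
Stage dry mass = ε × stage wet mass = 0.079 × 278,200 = 21,977.8 kg.
Burnout mass m_f = stage dry + payload = 21,977.8 + 18,800 = 40,777.8 kg.
By the Tsiolkovsky rocket equation, Δv = v_e · ln(297,000/40,777.8) = 2760.0 × ln(7.283) = 2760.0 × 1.9856 ≈ 5480 m/s.

Δv ≈ 5.48 km/s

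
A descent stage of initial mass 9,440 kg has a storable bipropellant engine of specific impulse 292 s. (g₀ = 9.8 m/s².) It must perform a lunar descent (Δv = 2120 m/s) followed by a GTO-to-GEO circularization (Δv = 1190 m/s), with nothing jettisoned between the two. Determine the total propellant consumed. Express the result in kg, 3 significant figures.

v_e = Isp · g₀ = 292 × 9.8 = 2861.6 m/s.
After the first burn: m = 9440 × exp(−2120/2861.6) = 9440 × 0.47671 = 4,500.14 kg.
After the second burn: m = 4,500.14 × exp(−1190/2861.6) = 4,500.14 × 0.65978 = 2,969.1 kg.
Total propellant = m₀ − m_final = 9440 − 2,969.1 = 6,470.9 kg.

total propellant consumed ≈ 6470 kg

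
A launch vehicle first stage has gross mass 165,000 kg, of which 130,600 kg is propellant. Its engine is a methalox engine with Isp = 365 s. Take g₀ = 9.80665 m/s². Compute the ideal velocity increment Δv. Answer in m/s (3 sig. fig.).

v_e = Isp · g₀ = 365 × 9.80665 = 3579.4 m/s.
m_f = m₀ − m_prop = 165,000 − 130,600 = 34,400 kg.
Using Δv = v_e ln(m₀/m_f): Δv = v_e · ln(m₀/m_f) = 3579.4 × ln(4.797) = 3579.4 × 1.5679 ≈ 5612.1 m/s.

Δv ≈ 5610 m/s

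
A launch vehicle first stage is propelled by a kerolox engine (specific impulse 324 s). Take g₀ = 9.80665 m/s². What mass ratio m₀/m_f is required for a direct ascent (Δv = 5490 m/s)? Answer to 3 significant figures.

v_e = Isp · g₀ = 324 × 9.80665 = 3177.4 m/s.
Using Δv = v_e ln(m₀/m_f): m₀/m_f = exp(Δv / v_e) = exp(5490 / 3177.4) = exp(1.7279) = 5.6286.

mass ratio ≈ 5.63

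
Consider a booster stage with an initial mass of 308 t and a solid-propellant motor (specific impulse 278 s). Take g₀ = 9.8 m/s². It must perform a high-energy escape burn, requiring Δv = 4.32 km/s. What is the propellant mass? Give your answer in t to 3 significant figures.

propellant mass ≈ 245 t

v_e = Isp · g₀ = 278 × 9.8 = 2724.4 m/s.
m₀/m_f = exp(Δv / v_e) = exp(4320 / 2724.4) = exp(1.5857) = 4.8826.
m_f = 308 / 4.8826 = 63.0811 t, so propellant = m₀ − m_f = 308 − 63.0811 = 244.9189 t.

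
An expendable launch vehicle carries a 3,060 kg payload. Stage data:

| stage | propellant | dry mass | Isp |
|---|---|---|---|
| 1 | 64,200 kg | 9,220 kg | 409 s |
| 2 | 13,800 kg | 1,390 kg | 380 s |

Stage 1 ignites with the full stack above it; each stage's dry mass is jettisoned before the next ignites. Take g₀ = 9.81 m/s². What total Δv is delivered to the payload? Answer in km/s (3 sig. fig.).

Δv ≈ 10.1 km/s

Ignition mass of stage 1 = 64,200+9,220 + 13,800+1,390 + 3,060 = 91,670 kg.
Stage 1: m₀ = 91,670 kg, m_f = 91,670 − 64,200 = 27,470 kg; Δv = 409×9.81×ln(3.337) = 4012.3×1.2051 ≈ 4835 m/s.
Stage 2: m₀ = 18,250 kg, m_f = 18,250 − 13,800 = 4,450 kg; Δv = 380×9.81×ln(4.101) = 3727.8×1.4113 ≈ 5261 m/s.
Total Δv = 4835 + 5261 = 10096 m/s.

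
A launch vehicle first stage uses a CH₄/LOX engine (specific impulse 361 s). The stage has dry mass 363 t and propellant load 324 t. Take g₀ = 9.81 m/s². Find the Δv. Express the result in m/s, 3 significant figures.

v_e = Isp · g₀ = 361 × 9.81 = 3541.4 m/s.
m₀ = m_dry + m_prop = 363 + 324 = 687 t.
Δv = v_e · ln(m₀/m_f) = 3541.4 × ln(1.893) = 3541.4 × 0.6379 ≈ 2259.2 m/s.

Δv ≈ 2260 m/s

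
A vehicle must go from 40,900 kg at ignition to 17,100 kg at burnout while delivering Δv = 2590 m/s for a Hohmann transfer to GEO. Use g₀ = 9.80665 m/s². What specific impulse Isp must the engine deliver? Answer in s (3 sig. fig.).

Isp ≈ 303 s

ln(m₀/m_f) = ln(40900/17100) = ln(2.392) = 0.8721.
Using Δv = v_e ln(m₀/m_f): v_e = Δv / ln(m₀/m_f) = 2590 / 0.8721 = 2970.0 m/s.
Isp = v_e / g₀ = 2970.0 / 9.80665 = 302.9 s.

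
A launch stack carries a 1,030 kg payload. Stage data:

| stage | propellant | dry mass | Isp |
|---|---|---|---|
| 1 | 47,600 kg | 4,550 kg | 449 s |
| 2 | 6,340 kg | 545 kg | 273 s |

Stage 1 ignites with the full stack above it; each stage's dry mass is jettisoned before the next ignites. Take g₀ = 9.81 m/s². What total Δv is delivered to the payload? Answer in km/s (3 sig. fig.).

Ignition mass of stage 1 = 47,600+4,550 + 6,340+545 + 1,030 = 60,065 kg.
Stage 1: m₀ = 60,065 kg, m_f = 60,065 − 47,600 = 12,465 kg; Δv = 449×9.81×ln(4.819) = 4404.7×1.5725 ≈ 6926 m/s.
Stage 2: m₀ = 7,915 kg, m_f = 7,915 − 6,340 = 1,575 kg; Δv = 273×9.81×ln(5.025) = 2678.1×1.6145 ≈ 4324 m/s.
Total Δv = 6926 + 4324 = 11250 m/s.

Δv ≈ 11.3 km/s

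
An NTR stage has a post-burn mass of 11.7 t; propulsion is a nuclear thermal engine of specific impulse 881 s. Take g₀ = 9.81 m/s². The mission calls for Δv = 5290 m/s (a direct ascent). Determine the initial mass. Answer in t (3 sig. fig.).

initial mass ≈ 21.6 t

v_e = Isp · g₀ = 881 × 9.81 = 8642.6 m/s.
Rocket equation: m₀/m_f = exp(Δv / v_e) = exp(5290 / 8642.6) = exp(0.6121) = 1.8443.
m₀ = m_f × 1.8443 = 11.7 × 1.8443 = 21.5783 t.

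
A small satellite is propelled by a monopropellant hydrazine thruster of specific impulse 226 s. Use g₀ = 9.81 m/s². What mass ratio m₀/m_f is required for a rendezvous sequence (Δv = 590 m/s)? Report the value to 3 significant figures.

v_e = Isp · g₀ = 226 × 9.81 = 2217.1 m/s.
By the Tsiolkovsky rocket equation, m₀/m_f = exp(Δv / v_e) = exp(590 / 2217.1) = exp(0.2661) = 1.3049.

mass ratio ≈ 1.30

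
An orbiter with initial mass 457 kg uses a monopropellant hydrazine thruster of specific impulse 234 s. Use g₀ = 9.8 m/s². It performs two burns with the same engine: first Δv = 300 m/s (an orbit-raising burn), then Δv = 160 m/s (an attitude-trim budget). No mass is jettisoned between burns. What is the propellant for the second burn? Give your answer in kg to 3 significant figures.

v_e = Isp · g₀ = 234 × 9.8 = 2293.2 m/s.
After the first burn: m = 457 × exp(−300/2293.2) = 457 × 0.87737 = 400.958 kg.
After the second burn: m = 400.958 × exp(−160/2293.2) = 400.958 × 0.93261 = 373.937 kg.
Second-burn propellant = 400.958 − 373.937 = 27.021 kg.

propellant for the second burn ≈ 27.0 kg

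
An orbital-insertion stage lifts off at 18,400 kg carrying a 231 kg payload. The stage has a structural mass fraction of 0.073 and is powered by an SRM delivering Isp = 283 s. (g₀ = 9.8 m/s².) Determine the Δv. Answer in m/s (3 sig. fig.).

Δv ≈ 6850 m/s

Stage wet mass = m₀ − payload = 18,400 − 231 = 18,169 kg.
Stage dry mass = ε × stage wet mass = 0.073 × 18,169 = 1,326.34 kg.
Burnout mass m_f = stage dry + payload = 1,326.34 + 231 = 1,557.34 kg.
v_e = Isp · g₀ = 283 × 9.8 = 2773.4 m/s.
Δv = v_e · ln(18,400/1,557.34) = 2773.4 × ln(11.82) = 2773.4 × 2.4694 ≈ 6849 m/s.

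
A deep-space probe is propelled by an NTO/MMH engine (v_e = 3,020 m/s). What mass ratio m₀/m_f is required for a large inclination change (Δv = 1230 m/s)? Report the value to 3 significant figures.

mass ratio ≈ 1.50

m₀/m_f = exp(Δv / v_e) = exp(1230 / 3020.0) = exp(0.4073) = 1.5027.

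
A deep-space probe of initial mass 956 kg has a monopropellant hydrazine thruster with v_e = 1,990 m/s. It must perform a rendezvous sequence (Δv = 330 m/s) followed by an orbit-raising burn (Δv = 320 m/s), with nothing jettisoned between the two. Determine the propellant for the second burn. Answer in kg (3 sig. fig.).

After the first burn: m = 956 × exp(−330/1990.0) = 956 × 0.84719 = 809.914 kg.
After the second burn: m = 809.914 × exp(−320/1990.0) = 809.914 × 0.85146 = 689.609 kg.
Second-burn propellant = 809.914 − 689.609 = 120.305 kg.

propellant for the second burn ≈ 120 kg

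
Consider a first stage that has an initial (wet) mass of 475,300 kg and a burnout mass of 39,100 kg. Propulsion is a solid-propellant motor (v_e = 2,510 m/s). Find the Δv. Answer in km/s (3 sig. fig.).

Δv ≈ 6.27 km/s

By the Tsiolkovsky rocket equation, Δv = v_e · ln(m₀/m_f) = 2510.0 × ln(12.16) = 2510.0 × 2.4978 ≈ 6269.5 m/s.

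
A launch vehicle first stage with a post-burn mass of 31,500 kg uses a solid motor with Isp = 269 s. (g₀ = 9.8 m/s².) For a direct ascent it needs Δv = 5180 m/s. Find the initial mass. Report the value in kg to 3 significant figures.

v_e = Isp · g₀ = 269 × 9.8 = 2636.2 m/s.
m₀/m_f = exp(Δv / v_e) = exp(5180 / 2636.2) = exp(1.9649) = 7.1346.
m₀ = m_f × 7.1346 = 31,500 × 7.1346 = 224,740 kg.

initial mass ≈ 225000 kg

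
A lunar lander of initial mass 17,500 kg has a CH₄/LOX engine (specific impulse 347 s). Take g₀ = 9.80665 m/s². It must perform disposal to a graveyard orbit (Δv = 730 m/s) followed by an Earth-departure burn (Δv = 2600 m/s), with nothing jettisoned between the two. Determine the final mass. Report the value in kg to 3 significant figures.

final mass ≈ 6580 kg

v_e = Isp · g₀ = 347 × 9.80665 = 3402.9 m/s.
After the first burn: m = 17500 × exp(−730/3402.9) = 17500 × 0.80693 = 14,121.3 kg.
After the second burn: m = 14,121.3 × exp(−2600/3402.9) = 14,121.3 × 0.46578 = 6,577.42 kg.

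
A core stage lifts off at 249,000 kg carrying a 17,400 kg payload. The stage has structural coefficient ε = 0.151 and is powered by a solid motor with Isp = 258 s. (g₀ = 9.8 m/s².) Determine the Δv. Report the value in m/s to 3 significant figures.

Δv ≈ 3940 m/s

Stage wet mass = m₀ − payload = 249,000 − 17,400 = 231,600 kg.
Stage dry mass = ε × stage wet mass = 0.151 × 231,600 = 34,971.6 kg.
Burnout mass m_f = stage dry + payload = 34,971.6 + 17,400 = 52,371.6 kg.
v_e = Isp · g₀ = 258 × 9.8 = 2528.4 m/s.
Using Δv = v_e ln(m₀/m_f): Δv = v_e · ln(249,000/52,371.6) = 2528.4 × ln(4.754) = 2528.4 × 1.5591 ≈ 3942 m/s.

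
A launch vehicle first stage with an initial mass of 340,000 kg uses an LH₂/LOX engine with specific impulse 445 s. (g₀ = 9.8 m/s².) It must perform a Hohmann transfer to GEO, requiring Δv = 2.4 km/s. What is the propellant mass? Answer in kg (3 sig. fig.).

propellant mass ≈ 144000 kg

v_e = Isp · g₀ = 445 × 9.8 = 4361.0 m/s.
By the Tsiolkovsky rocket equation, m₀/m_f = exp(Δv / v_e) = exp(2400 / 4361.0) = exp(0.5503) = 1.7338.
m_f = 340,000 / 1.7338 = 196,101 kg, so propellant = m₀ − m_f = 340,000 − 196,101 = 143,899 kg.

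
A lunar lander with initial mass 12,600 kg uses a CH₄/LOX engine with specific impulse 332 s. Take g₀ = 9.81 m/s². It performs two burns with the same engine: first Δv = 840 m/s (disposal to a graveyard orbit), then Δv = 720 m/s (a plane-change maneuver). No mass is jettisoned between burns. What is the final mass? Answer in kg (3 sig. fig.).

final mass ≈ 7800 kg

v_e = Isp · g₀ = 332 × 9.81 = 3256.9 m/s.
After the first burn: m = 12600 × exp(−840/3256.9) = 12600 × 0.77266 = 9,735.52 kg.
After the second burn: m = 9,735.52 × exp(−720/3256.9) = 9,735.52 × 0.80166 = 7,804.58 kg.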